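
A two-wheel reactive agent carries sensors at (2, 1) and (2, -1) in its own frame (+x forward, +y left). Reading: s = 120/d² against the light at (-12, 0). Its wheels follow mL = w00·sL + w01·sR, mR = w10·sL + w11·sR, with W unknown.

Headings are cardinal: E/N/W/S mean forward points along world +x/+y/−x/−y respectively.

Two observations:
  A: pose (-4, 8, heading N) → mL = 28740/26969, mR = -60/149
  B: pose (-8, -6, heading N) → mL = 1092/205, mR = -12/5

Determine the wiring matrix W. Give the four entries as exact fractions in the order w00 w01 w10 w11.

1/2 1 -1/2 0

obs A: pose=(-4,8,N) → sL=120/149, sR=120/181, mL=28740/26969, mR=-60/149
obs B: pose=(-8,-6,N) → sL=24/5, sR=120/41, mL=1092/205, mR=-12/5
sensor matrix S = [[120/149, 120/181], [24/5, 120/41]]; det S = -912384/1105729
solve [mL_A; mL_B] = S·[w00; w01] and [mR_A; mR_B] = S·[w10; w11]:
  w00 = 1/2, w01 = 1, w10 = -1/2, w11 = 0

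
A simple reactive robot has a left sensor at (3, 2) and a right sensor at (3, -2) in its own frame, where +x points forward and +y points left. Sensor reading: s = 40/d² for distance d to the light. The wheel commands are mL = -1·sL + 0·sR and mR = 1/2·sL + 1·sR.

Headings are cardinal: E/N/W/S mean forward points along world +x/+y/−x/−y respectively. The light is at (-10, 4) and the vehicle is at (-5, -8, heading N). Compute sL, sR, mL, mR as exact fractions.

4/9 4/13 -4/9 62/117

left sensor world pos  = (-7, -5); dL² = 90
right sensor world pos = (-3, -5); dR² = 130
sL = 40/90 = 4/9
sR = 40/130 = 4/13
mL = -1·sL + 0·sR = -4/9
mR = 1/2·sL + 1·sR = 62/117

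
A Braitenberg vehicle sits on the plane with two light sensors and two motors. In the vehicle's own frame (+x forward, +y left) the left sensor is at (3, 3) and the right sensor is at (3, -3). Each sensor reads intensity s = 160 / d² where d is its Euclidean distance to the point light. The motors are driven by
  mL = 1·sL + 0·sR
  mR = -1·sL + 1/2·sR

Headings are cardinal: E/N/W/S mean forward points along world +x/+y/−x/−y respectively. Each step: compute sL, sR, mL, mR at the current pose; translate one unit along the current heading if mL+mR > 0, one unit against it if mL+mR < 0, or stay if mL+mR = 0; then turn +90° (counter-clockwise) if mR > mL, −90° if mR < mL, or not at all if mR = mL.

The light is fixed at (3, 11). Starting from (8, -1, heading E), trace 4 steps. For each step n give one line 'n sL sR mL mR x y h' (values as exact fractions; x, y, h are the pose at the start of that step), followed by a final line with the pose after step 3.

n=0: pose=(8,-1,E); sL=32/29, sR=160/289; mL=32/29, mR=-6928/8381; mL+mR=80/289 → advance +1; mR−mL=-16176/8381 → turn -1·90°
n=1: pose=(9,-1,S); sL=80/153, sR=80/117; mL=80/153, mR=-40/221; mL+mR=40/117 → advance +1; mR−mL=-1400/1989 → turn -1·90°
n=2: pose=(9,-2,W); sL=32/53, sR=160/109; mL=32/53, mR=752/5777; mL+mR=80/109 → advance +1; mR−mL=-2736/5777 → turn -1·90°
n=3: pose=(8,-2,N); sL=20/13, sR=40/41; mL=20/13, mR=-560/533; mL+mR=20/41 → advance +1; mR−mL=-1380/533 → turn -1·90°

0 32/29 160/289 32/29 -6928/8381 8 -1 E
1 80/153 80/117 80/153 -40/221 9 -1 S
2 32/53 160/109 32/53 752/5777 9 -2 W
3 20/13 40/41 20/13 -560/533 8 -2 N
final 8 -1 E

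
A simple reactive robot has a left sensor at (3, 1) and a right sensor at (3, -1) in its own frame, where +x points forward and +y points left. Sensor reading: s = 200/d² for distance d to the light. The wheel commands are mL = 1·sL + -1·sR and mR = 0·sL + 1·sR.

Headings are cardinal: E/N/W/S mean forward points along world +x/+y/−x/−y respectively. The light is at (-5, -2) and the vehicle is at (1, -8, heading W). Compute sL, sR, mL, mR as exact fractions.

100/29 100/17 -1200/493 100/17

left sensor world pos  = (-2, -9); dL² = 58
right sensor world pos = (-2, -7); dR² = 34
sL = 200/58 = 100/29
sR = 200/34 = 100/17
mL = 1·sL + -1·sR = -1200/493
mR = 0·sL + 1·sR = 100/17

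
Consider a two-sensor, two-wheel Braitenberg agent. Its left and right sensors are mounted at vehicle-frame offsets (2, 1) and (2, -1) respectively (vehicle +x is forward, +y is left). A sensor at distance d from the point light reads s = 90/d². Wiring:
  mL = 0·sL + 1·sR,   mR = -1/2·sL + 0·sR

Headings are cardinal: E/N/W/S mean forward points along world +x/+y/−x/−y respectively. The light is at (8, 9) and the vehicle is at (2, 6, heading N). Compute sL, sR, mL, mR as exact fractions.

9/5 45/13 45/13 -9/10

left sensor world pos  = (1, 8); dL² = 50
right sensor world pos = (3, 8); dR² = 26
sL = 90/50 = 9/5
sR = 90/26 = 45/13
mL = 0·sL + 1·sR = 45/13
mR = -1/2·sL + 0·sR = -9/10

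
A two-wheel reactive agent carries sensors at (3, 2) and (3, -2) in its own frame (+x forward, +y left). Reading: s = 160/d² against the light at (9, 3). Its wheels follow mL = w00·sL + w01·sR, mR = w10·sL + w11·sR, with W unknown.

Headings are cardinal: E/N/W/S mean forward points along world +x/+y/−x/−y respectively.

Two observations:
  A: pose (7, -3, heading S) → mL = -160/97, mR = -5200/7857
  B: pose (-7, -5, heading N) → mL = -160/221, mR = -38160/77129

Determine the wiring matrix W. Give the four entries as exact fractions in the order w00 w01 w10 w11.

obs A: pose=(7,-3,S) → sL=160/81, sR=160/97, mL=-160/97, mR=-5200/7857
obs B: pose=(-7,-5,N) → sL=160/349, sR=160/221, mL=-160/221, mR=-38160/77129
sensor matrix S = [[160/81, 160/97], [160/349, 160/221]]; det S = 408371200/606002553
solve [mL_A; mL_B] = S·[w00; w01] and [mR_A; mR_B] = S·[w10; w11]:
  w00 = 0, w01 = -1, w10 = 1/2, w11 = -1

0 -1 1/2 -1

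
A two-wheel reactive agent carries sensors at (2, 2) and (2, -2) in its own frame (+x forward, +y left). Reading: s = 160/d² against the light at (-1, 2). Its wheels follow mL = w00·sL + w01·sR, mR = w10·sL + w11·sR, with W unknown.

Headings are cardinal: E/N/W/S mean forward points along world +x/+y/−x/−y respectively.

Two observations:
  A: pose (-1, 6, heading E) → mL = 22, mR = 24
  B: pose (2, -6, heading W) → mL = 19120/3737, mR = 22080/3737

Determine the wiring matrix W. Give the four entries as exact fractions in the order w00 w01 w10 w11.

1/2 1 1 1

obs A: pose=(-1,6,E) → sL=4, sR=20, mL=22, mR=24
obs B: pose=(2,-6,W) → sL=160/101, sR=160/37, mL=19120/3737, mR=22080/3737
sensor matrix S = [[4, 20], [160/101, 160/37]]; det S = -53760/3737
solve [mL_A; mL_B] = S·[w00; w01] and [mR_A; mR_B] = S·[w10; w11]:
  w00 = 1/2, w01 = 1, w10 = 1, w11 = 1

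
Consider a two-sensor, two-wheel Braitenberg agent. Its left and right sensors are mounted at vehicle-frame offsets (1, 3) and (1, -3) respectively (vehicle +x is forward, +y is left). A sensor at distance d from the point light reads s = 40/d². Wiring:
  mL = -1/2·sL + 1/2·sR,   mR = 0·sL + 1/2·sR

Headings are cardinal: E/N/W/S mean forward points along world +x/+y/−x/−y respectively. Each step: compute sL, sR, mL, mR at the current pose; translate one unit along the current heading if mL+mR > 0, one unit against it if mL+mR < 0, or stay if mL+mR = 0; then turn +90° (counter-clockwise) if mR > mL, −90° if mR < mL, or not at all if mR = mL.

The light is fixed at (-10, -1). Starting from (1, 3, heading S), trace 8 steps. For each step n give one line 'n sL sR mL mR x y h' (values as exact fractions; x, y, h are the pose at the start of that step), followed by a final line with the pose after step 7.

n=0: pose=(1,3,S); sL=8/41, sR=40/73; mL=528/2993, mR=20/73; mL+mR=1348/2993 → advance +1; mR−mL=4/41 → turn +1·90°
n=1: pose=(1,2,E); sL=2/9, sR=5/18; mL=1/36, mR=5/36; mL+mR=1/6 → advance +1; mR−mL=1/9 → turn +1·90°
n=2: pose=(2,2,N); sL=40/97, sR=40/241; mL=-2880/23377, mR=20/241; mL+mR=-940/23377 → advance -1; mR−mL=20/97 → turn +1·90°
n=3: pose=(2,1,W); sL=20/61, sR=20/73; mL=-120/4453, mR=10/73; mL+mR=490/4453 → advance +1; mR−mL=10/61 → turn +1·90°
n=4: pose=(1,1,S); sL=40/197, sR=8/13; mL=528/2561, mR=4/13; mL+mR=1316/2561 → advance +1; mR−mL=20/197 → turn +1·90°
n=5: pose=(1,0,E); sL=1/4, sR=10/37; mL=3/296, mR=5/37; mL+mR=43/296 → advance +1; mR−mL=1/8 → turn +1·90°
n=6: pose=(2,0,N); sL=8/17, sR=40/229; mL=-576/3893, mR=20/229; mL+mR=-236/3893 → advance -1; mR−mL=4/17 → turn +1·90°
n=7: pose=(2,-1,W); sL=4/13, sR=4/13; mL=0, mR=2/13; mL+mR=2/13 → advance +1; mR−mL=2/13 → turn +1·90°

0 8/41 40/73 528/2993 20/73 1 3 S
1 2/9 5/18 1/36 5/36 1 2 E
2 40/97 40/241 -2880/23377 20/241 2 2 N
3 20/61 20/73 -120/4453 10/73 2 1 W
4 40/197 8/13 528/2561 4/13 1 1 S
5 1/4 10/37 3/296 5/37 1 0 E
6 8/17 40/229 -576/3893 20/229 2 0 N
7 4/13 4/13 0 2/13 2 -1 W
final 1 -1 S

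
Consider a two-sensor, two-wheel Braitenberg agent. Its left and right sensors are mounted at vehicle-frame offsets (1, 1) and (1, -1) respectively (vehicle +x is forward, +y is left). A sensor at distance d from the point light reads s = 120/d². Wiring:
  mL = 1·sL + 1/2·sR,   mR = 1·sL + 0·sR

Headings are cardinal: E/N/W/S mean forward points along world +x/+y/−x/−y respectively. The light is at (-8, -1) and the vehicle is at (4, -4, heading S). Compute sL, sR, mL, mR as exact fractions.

left sensor world pos  = (5, -5); dL² = 185
right sensor world pos = (3, -5); dR² = 137
sL = 120/185 = 24/37
sR = 120/137 = 120/137
mL = 1·sL + 1/2·sR = 5508/5069
mR = 1·sL + 0·sR = 24/37

24/37 120/137 5508/5069 24/37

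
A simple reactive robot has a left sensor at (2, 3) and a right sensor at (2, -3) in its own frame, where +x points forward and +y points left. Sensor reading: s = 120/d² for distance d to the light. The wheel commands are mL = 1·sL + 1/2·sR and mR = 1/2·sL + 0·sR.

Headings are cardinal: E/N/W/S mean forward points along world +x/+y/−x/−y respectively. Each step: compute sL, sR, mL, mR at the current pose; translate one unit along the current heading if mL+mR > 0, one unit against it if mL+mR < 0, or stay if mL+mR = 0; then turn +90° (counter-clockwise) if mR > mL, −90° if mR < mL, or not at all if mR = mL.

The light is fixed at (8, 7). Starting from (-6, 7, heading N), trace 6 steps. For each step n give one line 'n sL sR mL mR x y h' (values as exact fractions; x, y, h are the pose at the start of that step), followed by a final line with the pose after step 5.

0 120/293 24/25 6516/7325 60/293 -6 7 N
1 3/4 30/37 171/148 3/8 -6 8 E
2 120/101 120/257 36900/25957 60/101 -5 8 S
3 20/39 20/39 10/13 10/39 -5 7 W
4 120/293 24/25 6516/7325 60/293 -6 7 N
5 3/4 30/37 171/148 3/8 -6 8 E
final -5 8 S

n=0: pose=(-6,7,N); sL=120/293, sR=24/25; mL=6516/7325, mR=60/293; mL+mR=8016/7325 → advance +1; mR−mL=-5016/7325 → turn -1·90°
n=1: pose=(-6,8,E); sL=3/4, sR=30/37; mL=171/148, mR=3/8; mL+mR=453/296 → advance +1; mR−mL=-231/296 → turn -1·90°
n=2: pose=(-5,8,S); sL=120/101, sR=120/257; mL=36900/25957, mR=60/101; mL+mR=52320/25957 → advance +1; mR−mL=-21480/25957 → turn -1·90°
n=3: pose=(-5,7,W); sL=20/39, sR=20/39; mL=10/13, mR=10/39; mL+mR=40/39 → advance +1; mR−mL=-20/39 → turn -1·90°
n=4: pose=(-6,7,N); sL=120/293, sR=24/25; mL=6516/7325, mR=60/293; mL+mR=8016/7325 → advance +1; mR−mL=-5016/7325 → turn -1·90°
n=5: pose=(-6,8,E); sL=3/4, sR=30/37; mL=171/148, mR=3/8; mL+mR=453/296 → advance +1; mR−mL=-231/296 → turn -1·90°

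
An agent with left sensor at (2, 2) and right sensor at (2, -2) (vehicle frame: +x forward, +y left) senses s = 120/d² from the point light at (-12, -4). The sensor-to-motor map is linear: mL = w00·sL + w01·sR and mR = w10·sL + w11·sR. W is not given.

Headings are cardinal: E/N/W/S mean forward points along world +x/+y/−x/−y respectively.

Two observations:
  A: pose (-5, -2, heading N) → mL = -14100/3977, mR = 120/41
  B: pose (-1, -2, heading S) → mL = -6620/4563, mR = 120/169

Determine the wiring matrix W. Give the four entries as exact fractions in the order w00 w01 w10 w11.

obs A: pose=(-5,-2,N) → sL=120/41, sR=120/97, mL=-14100/3977, mR=120/41
obs B: pose=(-1,-2,S) → sL=120/169, sR=40/27, mL=-6620/4563, mR=120/169
sensor matrix S = [[120/41, 120/97], [120/169, 40/27]]; det S = 20915200/6049017
solve [mL_A; mL_B] = S·[w00; w01] and [mR_A; mR_B] = S·[w10; w11]:
  w00 = -1, w01 = -1/2, w10 = 1, w11 = 0

-1 -1/2 1 0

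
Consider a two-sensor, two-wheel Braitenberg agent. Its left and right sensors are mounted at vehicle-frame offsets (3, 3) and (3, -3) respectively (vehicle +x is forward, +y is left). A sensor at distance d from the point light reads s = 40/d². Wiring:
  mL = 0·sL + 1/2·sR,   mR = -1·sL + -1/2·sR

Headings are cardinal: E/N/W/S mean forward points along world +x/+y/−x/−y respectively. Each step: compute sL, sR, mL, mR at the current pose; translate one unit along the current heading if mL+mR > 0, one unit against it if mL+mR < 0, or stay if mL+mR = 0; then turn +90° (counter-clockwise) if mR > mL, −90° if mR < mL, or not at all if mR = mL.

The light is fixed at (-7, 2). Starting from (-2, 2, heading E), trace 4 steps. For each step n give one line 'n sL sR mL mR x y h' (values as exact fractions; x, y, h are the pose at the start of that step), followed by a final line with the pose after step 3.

n=0: pose=(-2,2,E); sL=40/73, sR=40/73; mL=20/73, mR=-60/73; mL+mR=-40/73 → advance -1; mR−mL=-80/73 → turn -1·90°
n=1: pose=(-3,2,S); sL=20/29, sR=4; mL=2, mR=-78/29; mL+mR=-20/29 → advance -1; mR−mL=-136/29 → turn -1·90°
n=2: pose=(-3,3,W); sL=8, sR=40/17; mL=20/17, mR=-156/17; mL+mR=-8 → advance -1; mR−mL=-176/17 → turn -1·90°
n=3: pose=(-2,3,N); sL=2, sR=1/2; mL=1/4, mR=-9/4; mL+mR=-2 → advance -1; mR−mL=-5/2 → turn -1·90°

0 40/73 40/73 20/73 -60/73 -2 2 E
1 20/29 4 2 -78/29 -3 2 S
2 8 40/17 20/17 -156/17 -3 3 W
3 2 1/2 1/4 -9/4 -2 3 N
final -2 2 E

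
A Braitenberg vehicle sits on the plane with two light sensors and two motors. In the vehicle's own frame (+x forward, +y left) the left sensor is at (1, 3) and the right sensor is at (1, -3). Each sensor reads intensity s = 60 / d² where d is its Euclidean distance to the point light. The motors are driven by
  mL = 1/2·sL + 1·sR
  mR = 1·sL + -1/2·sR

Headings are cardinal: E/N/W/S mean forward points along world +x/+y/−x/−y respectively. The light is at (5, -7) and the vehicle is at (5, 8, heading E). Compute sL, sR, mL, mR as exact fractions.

12/65 12/29 954/1885 -42/1885

left sensor world pos  = (6, 11); dL² = 325
right sensor world pos = (6, 5); dR² = 145
sL = 60/325 = 12/65
sR = 60/145 = 12/29
mL = 1/2·sL + 1·sR = 954/1885
mR = 1·sL + -1/2·sR = -42/1885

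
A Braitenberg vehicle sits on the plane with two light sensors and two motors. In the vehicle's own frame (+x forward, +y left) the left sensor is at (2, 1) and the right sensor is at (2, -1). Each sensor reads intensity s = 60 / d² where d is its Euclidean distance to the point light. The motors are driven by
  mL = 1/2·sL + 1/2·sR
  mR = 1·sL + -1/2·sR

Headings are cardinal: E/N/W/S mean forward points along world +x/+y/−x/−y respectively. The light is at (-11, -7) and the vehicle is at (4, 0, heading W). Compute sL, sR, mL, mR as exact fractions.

left sensor world pos  = (2, -1); dL² = 205
right sensor world pos = (2, 1); dR² = 233
sL = 60/205 = 12/41
sR = 60/233 = 60/233
mL = 1/2·sL + 1/2·sR = 2628/9553
mR = 1·sL + -1/2·sR = 1566/9553

12/41 60/233 2628/9553 1566/9553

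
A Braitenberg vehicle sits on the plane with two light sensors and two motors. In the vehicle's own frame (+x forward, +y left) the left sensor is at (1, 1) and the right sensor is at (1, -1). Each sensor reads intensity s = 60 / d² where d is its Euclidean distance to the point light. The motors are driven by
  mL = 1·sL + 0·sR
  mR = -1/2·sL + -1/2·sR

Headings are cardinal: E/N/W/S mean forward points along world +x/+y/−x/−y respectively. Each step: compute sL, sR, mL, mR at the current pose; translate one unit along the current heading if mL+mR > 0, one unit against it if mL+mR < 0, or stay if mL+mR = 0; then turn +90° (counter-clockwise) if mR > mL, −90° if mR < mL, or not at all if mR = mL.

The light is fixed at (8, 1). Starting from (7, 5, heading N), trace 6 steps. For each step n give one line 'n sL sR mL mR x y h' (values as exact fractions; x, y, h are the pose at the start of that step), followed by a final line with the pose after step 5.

n=0: pose=(7,5,N); sL=60/29, sR=12/5; mL=60/29, mR=-324/145; mL+mR=-24/145 → advance -1; mR−mL=-624/145 → turn -1·90°
n=1: pose=(7,4,E); sL=15/4, sR=15; mL=15/4, mR=-75/8; mL+mR=-45/8 → advance -1; mR−mL=-105/8 → turn -1·90°
n=2: pose=(6,4,S); sL=12, sR=60/13; mL=12, mR=-108/13; mL+mR=48/13 → advance +1; mR−mL=-264/13 → turn -1·90°
n=3: pose=(6,3,W); sL=6, sR=10/3; mL=6, mR=-14/3; mL+mR=4/3 → advance +1; mR−mL=-32/3 → turn -1·90°
n=4: pose=(5,3,N); sL=12/5, sR=60/13; mL=12/5, mR=-228/65; mL+mR=-72/65 → advance -1; mR−mL=-384/65 → turn -1·90°
n=5: pose=(5,2,E); sL=15/2, sR=15; mL=15/2, mR=-45/4; mL+mR=-15/4 → advance -1; mR−mL=-75/4 → turn -1·90°

0 60/29 12/5 60/29 -324/145 7 5 N
1 15/4 15 15/4 -75/8 7 4 E
2 12 60/13 12 -108/13 6 4 S
3 6 10/3 6 -14/3 6 3 W
4 12/5 60/13 12/5 -228/65 5 3 N
5 15/2 15 15/2 -45/4 5 2 E
final 4 2 S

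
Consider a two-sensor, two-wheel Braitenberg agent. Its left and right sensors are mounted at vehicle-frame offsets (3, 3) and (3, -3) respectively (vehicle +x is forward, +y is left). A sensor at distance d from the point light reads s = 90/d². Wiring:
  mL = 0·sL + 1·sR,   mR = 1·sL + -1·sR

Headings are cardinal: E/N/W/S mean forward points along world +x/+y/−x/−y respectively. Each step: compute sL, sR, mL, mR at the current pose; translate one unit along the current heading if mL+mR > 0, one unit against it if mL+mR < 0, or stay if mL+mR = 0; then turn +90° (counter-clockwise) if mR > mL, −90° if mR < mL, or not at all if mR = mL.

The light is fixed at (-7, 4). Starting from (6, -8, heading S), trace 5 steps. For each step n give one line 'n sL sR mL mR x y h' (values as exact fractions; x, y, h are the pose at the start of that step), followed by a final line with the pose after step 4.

0 90/481 18/65 18/65 -216/2405 6 -8 S
1 45/178 9/20 9/20 -351/1780 6 -9 W
2 90/181 18/65 18/65 2592/11765 5 -9 N
3 5/17 1/5 1/5 8/85 5 -8 E
4 90/481 18/65 18/65 -216/2405 6 -8 S
final 6 -9 W

n=0: pose=(6,-8,S); sL=90/481, sR=18/65; mL=18/65, mR=-216/2405; mL+mR=90/481 → advance +1; mR−mL=-882/2405 → turn -1·90°
n=1: pose=(6,-9,W); sL=45/178, sR=9/20; mL=9/20, mR=-351/1780; mL+mR=45/178 → advance +1; mR−mL=-288/445 → turn -1·90°
n=2: pose=(5,-9,N); sL=90/181, sR=18/65; mL=18/65, mR=2592/11765; mL+mR=90/181 → advance +1; mR−mL=-666/11765 → turn -1·90°
n=3: pose=(5,-8,E); sL=5/17, sR=1/5; mL=1/5, mR=8/85; mL+mR=5/17 → advance +1; mR−mL=-9/85 → turn -1·90°
n=4: pose=(6,-8,S); sL=90/481, sR=18/65; mL=18/65, mR=-216/2405; mL+mR=90/481 → advance +1; mR−mL=-882/2405 → turn -1·90°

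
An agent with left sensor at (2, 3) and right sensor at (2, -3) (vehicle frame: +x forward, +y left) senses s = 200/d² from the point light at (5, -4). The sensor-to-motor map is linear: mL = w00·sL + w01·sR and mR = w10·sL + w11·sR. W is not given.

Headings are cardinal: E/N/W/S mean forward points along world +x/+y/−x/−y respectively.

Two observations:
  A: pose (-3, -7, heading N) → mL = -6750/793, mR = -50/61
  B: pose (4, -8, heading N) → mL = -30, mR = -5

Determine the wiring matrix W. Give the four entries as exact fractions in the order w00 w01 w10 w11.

obs A: pose=(-3,-7,N) → sL=100/61, sR=100/13, mL=-6750/793, mR=-50/61
obs B: pose=(4,-8,N) → sL=10, sR=25, mL=-30, mR=-5
sensor matrix S = [[100/61, 100/13], [10, 25]]; det S = -28500/793
solve [mL_A; mL_B] = S·[w00; w01] and [mR_A; mR_B] = S·[w10; w11]:
  w00 = -1/2, w01 = -1, w10 = -1/2, w11 = 0

-1/2 -1 -1/2 0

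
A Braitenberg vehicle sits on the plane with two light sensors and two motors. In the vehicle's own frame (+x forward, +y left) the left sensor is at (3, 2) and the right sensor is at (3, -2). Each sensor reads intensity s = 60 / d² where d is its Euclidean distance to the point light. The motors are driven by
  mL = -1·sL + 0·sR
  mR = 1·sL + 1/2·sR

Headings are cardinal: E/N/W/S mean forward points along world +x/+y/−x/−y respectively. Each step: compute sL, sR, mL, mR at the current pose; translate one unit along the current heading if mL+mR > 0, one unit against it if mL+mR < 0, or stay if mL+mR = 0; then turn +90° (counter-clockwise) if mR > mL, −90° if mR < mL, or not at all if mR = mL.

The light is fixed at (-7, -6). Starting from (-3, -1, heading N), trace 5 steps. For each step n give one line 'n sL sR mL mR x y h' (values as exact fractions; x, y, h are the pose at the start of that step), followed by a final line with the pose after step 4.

n=0: pose=(-3,-1,N); sL=15/17, sR=3/5; mL=-15/17, mR=201/170; mL+mR=3/10 → advance +1; mR−mL=351/170 → turn +1·90°
n=1: pose=(-3,0,W); sL=60/17, sR=12/13; mL=-60/17, mR=882/221; mL+mR=6/13 → advance +1; mR−mL=1662/221 → turn +1·90°
n=2: pose=(-4,0,S); sL=30/17, sR=6; mL=-30/17, mR=81/17; mL+mR=3 → advance +1; mR−mL=111/17 → turn +1·90°
n=3: pose=(-4,-1,E); sL=12/17, sR=4/3; mL=-12/17, mR=70/51; mL+mR=2/3 → advance +1; mR−mL=106/51 → turn +1·90°
n=4: pose=(-3,-1,N); sL=15/17, sR=3/5; mL=-15/17, mR=201/170; mL+mR=3/10 → advance +1; mR−mL=351/170 → turn +1·90°

0 15/17 3/5 -15/17 201/170 -3 -1 N
1 60/17 12/13 -60/17 882/221 -3 0 W
2 30/17 6 -30/17 81/17 -4 0 S
3 12/17 4/3 -12/17 70/51 -4 -1 E
4 15/17 3/5 -15/17 201/170 -3 -1 N
final -3 0 W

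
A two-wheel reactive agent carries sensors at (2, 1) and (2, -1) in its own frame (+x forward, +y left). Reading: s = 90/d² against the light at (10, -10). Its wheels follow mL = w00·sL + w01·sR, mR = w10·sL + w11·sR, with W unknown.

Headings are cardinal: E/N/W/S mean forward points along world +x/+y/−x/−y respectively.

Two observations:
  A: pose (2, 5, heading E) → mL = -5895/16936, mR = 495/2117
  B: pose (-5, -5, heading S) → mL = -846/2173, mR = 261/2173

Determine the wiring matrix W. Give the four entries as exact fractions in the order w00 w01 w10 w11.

-1/2 -1/2 -1/2 1

obs A: pose=(2,5,E) → sL=45/146, sR=45/116, mL=-5895/16936, mR=495/2117
obs B: pose=(-5,-5,S) → sL=18/41, sR=18/53, mL=-846/2173, mR=261/2173
sensor matrix S = [[45/146, 45/116], [18/41, 18/53]]; det S = -603855/9200482
solve [mL_A; mL_B] = S·[w00; w01] and [mR_A; mR_B] = S·[w10; w11]:
  w00 = -1/2, w01 = -1/2, w10 = -1/2, w11 = 1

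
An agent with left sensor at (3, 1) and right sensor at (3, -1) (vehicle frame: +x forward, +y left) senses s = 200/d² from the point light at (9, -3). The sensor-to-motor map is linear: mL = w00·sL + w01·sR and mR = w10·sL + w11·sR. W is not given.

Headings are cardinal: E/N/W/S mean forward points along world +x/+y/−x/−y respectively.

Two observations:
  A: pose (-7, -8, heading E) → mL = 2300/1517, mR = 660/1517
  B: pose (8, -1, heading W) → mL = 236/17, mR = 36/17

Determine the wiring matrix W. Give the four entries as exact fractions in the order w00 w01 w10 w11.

obs A: pose=(-7,-8,E) → sL=40/37, sR=40/41, mL=2300/1517, mR=660/1517
obs B: pose=(8,-1,W) → sL=200/17, sR=8, mL=236/17, mR=36/17
sensor matrix S = [[40/37, 40/41], [200/17, 8]]; det S = -72960/25789
solve [mL_A; mL_B] = S·[w00; w01] and [mR_A; mR_B] = S·[w10; w11]:
  w00 = 1/2, w01 = 1, w10 = -1/2, w11 = 1

1/2 1 -1/2 1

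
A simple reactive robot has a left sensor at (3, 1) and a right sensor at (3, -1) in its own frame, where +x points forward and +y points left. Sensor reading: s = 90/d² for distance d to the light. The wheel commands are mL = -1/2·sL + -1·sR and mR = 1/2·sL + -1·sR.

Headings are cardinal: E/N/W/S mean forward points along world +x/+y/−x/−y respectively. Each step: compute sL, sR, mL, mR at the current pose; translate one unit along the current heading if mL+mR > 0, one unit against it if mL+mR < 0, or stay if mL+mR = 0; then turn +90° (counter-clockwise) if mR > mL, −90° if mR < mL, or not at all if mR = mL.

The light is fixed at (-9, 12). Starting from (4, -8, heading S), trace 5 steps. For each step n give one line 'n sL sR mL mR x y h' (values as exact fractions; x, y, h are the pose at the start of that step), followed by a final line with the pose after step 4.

0 18/145 90/673 -19107/97585 -6993/97585 4 -8 S
1 9/58 45/328 -2043/9512 -567/9512 4 -7 E
2 90/377 18/85 -10611/32045 -2961/32045 3 -7 N
3 5/29 45/221 -3715/12818 -1505/12818 3 -8 W
4 18/145 90/673 -19107/97585 -6993/97585 4 -8 S
final 4 -7 E

n=0: pose=(4,-8,S); sL=18/145, sR=90/673; mL=-19107/97585, mR=-6993/97585; mL+mR=-180/673 → advance -1; mR−mL=18/145 → turn +1·90°
n=1: pose=(4,-7,E); sL=9/58, sR=45/328; mL=-2043/9512, mR=-567/9512; mL+mR=-45/164 → advance -1; mR−mL=9/58 → turn +1·90°
n=2: pose=(3,-7,N); sL=90/377, sR=18/85; mL=-10611/32045, mR=-2961/32045; mL+mR=-36/85 → advance -1; mR−mL=90/377 → turn +1·90°
n=3: pose=(3,-8,W); sL=5/29, sR=45/221; mL=-3715/12818, mR=-1505/12818; mL+mR=-90/221 → advance -1; mR−mL=5/29 → turn +1·90°
n=4: pose=(4,-8,S); sL=18/145, sR=90/673; mL=-19107/97585, mR=-6993/97585; mL+mR=-180/673 → advance -1; mR−mL=18/145 → turn +1·90°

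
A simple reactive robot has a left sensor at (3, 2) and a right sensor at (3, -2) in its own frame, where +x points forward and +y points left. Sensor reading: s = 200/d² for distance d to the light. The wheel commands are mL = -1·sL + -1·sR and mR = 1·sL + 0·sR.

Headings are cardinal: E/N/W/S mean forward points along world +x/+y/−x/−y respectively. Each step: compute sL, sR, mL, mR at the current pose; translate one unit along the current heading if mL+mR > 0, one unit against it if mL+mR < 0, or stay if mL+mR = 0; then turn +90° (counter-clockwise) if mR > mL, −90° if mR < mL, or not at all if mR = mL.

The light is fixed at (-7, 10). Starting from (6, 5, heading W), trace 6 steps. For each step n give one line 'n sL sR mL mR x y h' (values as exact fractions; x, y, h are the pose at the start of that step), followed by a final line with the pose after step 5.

n=0: pose=(6,5,W); sL=200/149, sR=200/109; mL=-51600/16241, mR=200/149; mL+mR=-200/109 → advance -1; mR−mL=73400/16241 → turn +1·90°
n=1: pose=(7,5,S); sL=5/8, sR=25/26; mL=-165/104, mR=5/8; mL+mR=-25/26 → advance -1; mR−mL=115/52 → turn +1·90°
n=2: pose=(7,6,E); sL=200/293, sR=8/13; mL=-4944/3809, mR=200/293; mL+mR=-8/13 → advance -1; mR−mL=7544/3809 → turn +1·90°
n=3: pose=(6,6,N); sL=100/61, sR=100/113; mL=-17400/6893, mR=100/61; mL+mR=-100/113 → advance -1; mR−mL=28700/6893 → turn +1·90°
n=4: pose=(6,5,W); sL=200/149, sR=200/109; mL=-51600/16241, mR=200/149; mL+mR=-200/109 → advance -1; mR−mL=73400/16241 → turn +1·90°
n=5: pose=(7,5,S); sL=5/8, sR=25/26; mL=-165/104, mR=5/8; mL+mR=-25/26 → advance -1; mR−mL=115/52 → turn +1·90°

0 200/149 200/109 -51600/16241 200/149 6 5 W
1 5/8 25/26 -165/104 5/8 7 5 S
2 200/293 8/13 -4944/3809 200/293 7 6 E
3 100/61 100/113 -17400/6893 100/61 6 6 N
4 200/149 200/109 -51600/16241 200/149 6 5 W
5 5/8 25/26 -165/104 5/8 7 5 S
final 7 6 E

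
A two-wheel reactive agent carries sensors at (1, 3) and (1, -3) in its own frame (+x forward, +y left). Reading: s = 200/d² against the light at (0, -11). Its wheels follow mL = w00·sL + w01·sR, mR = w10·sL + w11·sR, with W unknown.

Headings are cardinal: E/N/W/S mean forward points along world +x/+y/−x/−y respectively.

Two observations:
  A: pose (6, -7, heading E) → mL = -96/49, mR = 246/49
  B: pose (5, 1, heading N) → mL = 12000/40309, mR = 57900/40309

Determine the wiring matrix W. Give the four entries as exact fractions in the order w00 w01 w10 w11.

obs A: pose=(6,-7,E) → sL=100/49, sR=4, mL=-96/49, mR=246/49
obs B: pose=(5,1,N) → sL=200/173, sR=200/233, mL=12000/40309, mR=57900/40309
sensor matrix S = [[100/49, 4], [200/173, 200/233]]; det S = -5673600/1975141
solve [mL_A; mL_B] = S·[w00; w01] and [mR_A; mR_B] = S·[w10; w11]:
  w00 = 1, w01 = -1, w10 = 1/2, w11 = 1

1 -1 1/2 1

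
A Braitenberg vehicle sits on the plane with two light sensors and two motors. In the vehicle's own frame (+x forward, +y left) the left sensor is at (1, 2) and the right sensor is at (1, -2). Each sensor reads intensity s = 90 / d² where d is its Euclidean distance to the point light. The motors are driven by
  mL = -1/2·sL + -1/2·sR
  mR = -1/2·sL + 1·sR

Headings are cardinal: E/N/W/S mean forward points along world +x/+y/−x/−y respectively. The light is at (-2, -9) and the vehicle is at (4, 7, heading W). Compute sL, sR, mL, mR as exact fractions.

90/221 90/349 -25650/77129 4185/77129

left sensor world pos  = (3, 5); dL² = 221
right sensor world pos = (3, 9); dR² = 349
sL = 90/221 = 90/221
sR = 90/349 = 90/349
mL = -1/2·sL + -1/2·sR = -25650/77129
mR = -1/2·sL + 1·sR = 4185/77129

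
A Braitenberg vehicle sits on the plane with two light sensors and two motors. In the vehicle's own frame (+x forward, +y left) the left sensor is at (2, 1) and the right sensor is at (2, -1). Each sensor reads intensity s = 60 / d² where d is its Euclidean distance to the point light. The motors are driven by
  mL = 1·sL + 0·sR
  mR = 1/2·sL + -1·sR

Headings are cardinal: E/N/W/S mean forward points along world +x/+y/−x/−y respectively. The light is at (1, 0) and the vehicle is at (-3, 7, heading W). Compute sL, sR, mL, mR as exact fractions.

5/6 3/5 5/6 -11/60

left sensor world pos  = (-5, 6); dL² = 72
right sensor world pos = (-5, 8); dR² = 100
sL = 60/72 = 5/6
sR = 60/100 = 3/5
mL = 1·sL + 0·sR = 5/6
mR = 1/2·sL + -1·sR = -11/60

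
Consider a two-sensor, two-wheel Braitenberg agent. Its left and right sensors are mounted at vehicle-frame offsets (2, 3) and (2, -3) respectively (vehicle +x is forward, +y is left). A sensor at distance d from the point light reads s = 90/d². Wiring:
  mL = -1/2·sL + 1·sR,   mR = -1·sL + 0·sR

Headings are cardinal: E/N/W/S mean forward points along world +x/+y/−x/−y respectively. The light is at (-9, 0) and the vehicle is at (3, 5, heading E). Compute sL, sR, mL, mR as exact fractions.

9/26 9/20 18/65 -9/26

left sensor world pos  = (5, 8); dL² = 260
right sensor world pos = (5, 2); dR² = 200
sL = 90/260 = 9/26
sR = 90/200 = 9/20
mL = -1/2·sL + 1·sR = 18/65
mR = -1·sL + 0·sR = -9/26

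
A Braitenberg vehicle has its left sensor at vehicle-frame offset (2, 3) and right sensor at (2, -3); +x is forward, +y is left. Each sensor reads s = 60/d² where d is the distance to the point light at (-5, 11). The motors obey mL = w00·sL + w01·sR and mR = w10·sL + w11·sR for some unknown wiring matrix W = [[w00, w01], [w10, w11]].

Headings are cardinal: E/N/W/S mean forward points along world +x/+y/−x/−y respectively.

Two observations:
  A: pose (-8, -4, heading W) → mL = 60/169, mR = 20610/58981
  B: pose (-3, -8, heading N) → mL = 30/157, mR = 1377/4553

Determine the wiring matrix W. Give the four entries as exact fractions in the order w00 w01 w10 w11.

0 1 1 1/2

obs A: pose=(-8,-4,W) → sL=60/349, sR=60/169, mL=60/169, mR=20610/58981
obs B: pose=(-3,-8,N) → sL=6/29, sR=30/157, mL=30/157, mR=1377/4553
sensor matrix S = [[60/349, 60/169], [6/29, 30/157]]; det S = -10903680/268540493
solve [mL_A; mL_B] = S·[w00; w01] and [mR_A; mR_B] = S·[w10; w11]:
  w00 = 0, w01 = 1, w10 = 1, w11 = 1/2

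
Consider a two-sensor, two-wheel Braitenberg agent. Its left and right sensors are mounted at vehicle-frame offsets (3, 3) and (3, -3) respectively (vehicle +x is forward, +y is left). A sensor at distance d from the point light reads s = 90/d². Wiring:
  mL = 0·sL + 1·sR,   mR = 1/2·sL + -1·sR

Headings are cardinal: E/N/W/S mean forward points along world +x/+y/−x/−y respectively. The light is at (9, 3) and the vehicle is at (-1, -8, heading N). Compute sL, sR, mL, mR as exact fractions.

90/233 90/113 90/113 -15885/26329

left sensor world pos  = (-4, -5); dL² = 233
right sensor world pos = (2, -5); dR² = 113
sL = 90/233 = 90/233
sR = 90/113 = 90/113
mL = 0·sL + 1·sR = 90/113
mR = 1/2·sL + -1·sR = -15885/26329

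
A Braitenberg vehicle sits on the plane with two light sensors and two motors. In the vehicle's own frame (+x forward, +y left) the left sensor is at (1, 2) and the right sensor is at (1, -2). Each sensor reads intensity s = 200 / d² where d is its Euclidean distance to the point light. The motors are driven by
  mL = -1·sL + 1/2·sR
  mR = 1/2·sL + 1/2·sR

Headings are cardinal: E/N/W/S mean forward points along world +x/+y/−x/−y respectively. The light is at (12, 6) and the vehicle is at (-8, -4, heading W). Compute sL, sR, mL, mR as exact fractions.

40/117 40/101 -1700/11817 4360/11817

left sensor world pos  = (-9, -6); dL² = 585
right sensor world pos = (-9, -2); dR² = 505
sL = 200/585 = 40/117
sR = 200/505 = 40/101
mL = -1·sL + 1/2·sR = -1700/11817
mR = 1/2·sL + 1/2·sR = 4360/11817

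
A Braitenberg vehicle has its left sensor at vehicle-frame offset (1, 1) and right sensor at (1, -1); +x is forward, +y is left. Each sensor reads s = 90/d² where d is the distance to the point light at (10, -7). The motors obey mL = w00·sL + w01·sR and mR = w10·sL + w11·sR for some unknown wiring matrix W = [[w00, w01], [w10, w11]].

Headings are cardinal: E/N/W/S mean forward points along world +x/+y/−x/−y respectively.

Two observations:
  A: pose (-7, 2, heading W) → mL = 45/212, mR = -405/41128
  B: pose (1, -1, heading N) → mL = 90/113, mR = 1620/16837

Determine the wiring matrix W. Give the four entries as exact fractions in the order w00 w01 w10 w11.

obs A: pose=(-7,2,W) → sL=45/194, sR=45/212, mL=45/212, mR=-405/41128
obs B: pose=(1,-1,N) → sL=90/149, sR=90/113, mL=90/113, mR=1620/16837
sensor matrix S = [[45/194, 45/212], [90/149, 90/113]]; det S = 9786825/173118034
solve [mL_A; mL_B] = S·[w00; w01] and [mR_A; mR_B] = S·[w10; w11]:
  w00 = 0, w01 = 1, w10 = -1/2, w11 = 1/2

0 1 -1/2 1/2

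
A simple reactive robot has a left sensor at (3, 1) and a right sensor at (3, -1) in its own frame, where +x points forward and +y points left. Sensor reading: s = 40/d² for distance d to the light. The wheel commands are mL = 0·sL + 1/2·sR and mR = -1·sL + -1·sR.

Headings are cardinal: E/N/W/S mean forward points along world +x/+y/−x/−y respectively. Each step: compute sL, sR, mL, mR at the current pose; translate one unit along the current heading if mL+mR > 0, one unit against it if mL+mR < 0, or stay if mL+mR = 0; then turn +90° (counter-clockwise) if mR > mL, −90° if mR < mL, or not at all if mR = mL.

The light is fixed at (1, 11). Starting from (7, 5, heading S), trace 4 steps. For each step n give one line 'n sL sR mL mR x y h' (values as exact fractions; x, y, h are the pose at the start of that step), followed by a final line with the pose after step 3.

0 4/13 20/53 10/53 -472/689 7 5 S
1 8/9 8/5 4/5 -112/45 7 6 W
2 1 10/17 5/17 -27/17 8 6 N
3 8/25 40/149 20/149 -2192/3725 8 5 E
final 7 5 S

n=0: pose=(7,5,S); sL=4/13, sR=20/53; mL=10/53, mR=-472/689; mL+mR=-342/689 → advance -1; mR−mL=-602/689 → turn -1·90°
n=1: pose=(7,6,W); sL=8/9, sR=8/5; mL=4/5, mR=-112/45; mL+mR=-76/45 → advance -1; mR−mL=-148/45 → turn -1·90°
n=2: pose=(8,6,N); sL=1, sR=10/17; mL=5/17, mR=-27/17; mL+mR=-22/17 → advance -1; mR−mL=-32/17 → turn -1·90°
n=3: pose=(8,5,E); sL=8/25, sR=40/149; mL=20/149, mR=-2192/3725; mL+mR=-1692/3725 → advance -1; mR−mL=-2692/3725 → turn -1·90°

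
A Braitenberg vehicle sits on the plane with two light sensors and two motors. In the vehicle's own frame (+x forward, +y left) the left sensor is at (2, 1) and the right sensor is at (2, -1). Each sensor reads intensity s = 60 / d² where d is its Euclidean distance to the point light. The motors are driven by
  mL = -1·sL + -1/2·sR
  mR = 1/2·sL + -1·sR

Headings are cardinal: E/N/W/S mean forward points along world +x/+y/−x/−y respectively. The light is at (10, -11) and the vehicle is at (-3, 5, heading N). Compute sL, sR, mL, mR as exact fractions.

left sensor world pos  = (-4, 7); dL² = 520
right sensor world pos = (-2, 7); dR² = 468
sL = 60/520 = 3/26
sR = 60/468 = 5/39
mL = -1·sL + -1/2·sR = -7/39
mR = 1/2·sL + -1·sR = -11/156

3/26 5/39 -7/39 -11/156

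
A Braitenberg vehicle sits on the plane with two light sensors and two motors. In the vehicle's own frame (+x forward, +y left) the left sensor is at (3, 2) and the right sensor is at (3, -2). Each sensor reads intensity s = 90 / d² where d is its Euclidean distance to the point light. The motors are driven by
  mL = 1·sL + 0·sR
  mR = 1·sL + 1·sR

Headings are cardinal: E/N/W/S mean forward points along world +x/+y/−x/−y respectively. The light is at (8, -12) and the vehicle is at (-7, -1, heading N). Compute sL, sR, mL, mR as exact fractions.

18/97 18/73 18/97 3060/7081

left sensor world pos  = (-9, 2); dL² = 485
right sensor world pos = (-5, 2); dR² = 365
sL = 90/485 = 18/97
sR = 90/365 = 18/73
mL = 1·sL + 0·sR = 18/97
mR = 1·sL + 1·sR = 3060/7081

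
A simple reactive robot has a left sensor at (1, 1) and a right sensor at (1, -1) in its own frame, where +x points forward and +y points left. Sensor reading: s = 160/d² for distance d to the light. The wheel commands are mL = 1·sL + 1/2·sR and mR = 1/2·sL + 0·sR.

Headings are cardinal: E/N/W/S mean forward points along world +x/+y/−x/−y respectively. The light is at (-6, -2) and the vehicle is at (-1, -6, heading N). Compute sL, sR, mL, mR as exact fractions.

32/5 32/9 368/45 16/5

left sensor world pos  = (-2, -5); dL² = 25
right sensor world pos = (0, -5); dR² = 45
sL = 160/25 = 32/5
sR = 160/45 = 32/9
mL = 1·sL + 1/2·sR = 368/45
mR = 1/2·sL + 0·sR = 16/5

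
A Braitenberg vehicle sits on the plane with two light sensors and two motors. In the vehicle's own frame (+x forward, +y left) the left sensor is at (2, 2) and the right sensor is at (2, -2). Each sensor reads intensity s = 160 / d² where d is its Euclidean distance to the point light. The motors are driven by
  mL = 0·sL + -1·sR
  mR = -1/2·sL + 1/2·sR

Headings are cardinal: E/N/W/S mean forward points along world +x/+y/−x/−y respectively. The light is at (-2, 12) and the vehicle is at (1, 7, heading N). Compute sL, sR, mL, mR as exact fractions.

16 80/17 -80/17 -96/17

left sensor world pos  = (-1, 9); dL² = 10
right sensor world pos = (3, 9); dR² = 34
sL = 160/10 = 16
sR = 160/34 = 80/17
mL = 0·sL + -1·sR = -80/17
mR = -1/2·sL + 1/2·sR = -96/17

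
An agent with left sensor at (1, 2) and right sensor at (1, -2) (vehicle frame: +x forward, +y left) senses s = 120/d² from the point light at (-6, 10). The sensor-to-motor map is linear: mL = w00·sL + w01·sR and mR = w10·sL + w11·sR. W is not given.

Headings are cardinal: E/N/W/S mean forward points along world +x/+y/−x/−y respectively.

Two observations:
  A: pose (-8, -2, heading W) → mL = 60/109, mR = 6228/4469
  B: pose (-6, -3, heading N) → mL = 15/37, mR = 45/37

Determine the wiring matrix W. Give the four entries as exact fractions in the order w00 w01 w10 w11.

obs A: pose=(-8,-2,W) → sL=24/41, sR=120/109, mL=60/109, mR=6228/4469
obs B: pose=(-6,-3,N) → sL=30/37, sR=30/37, mL=15/37, mR=45/37
sensor matrix S = [[24/41, 120/109], [30/37, 30/37]]; det S = -69120/165353
solve [mL_A; mL_B] = S·[w00; w01] and [mR_A; mR_B] = S·[w10; w11]:
  w00 = 0, w01 = 1/2, w10 = 1/2, w11 = 1

0 1/2 1/2 1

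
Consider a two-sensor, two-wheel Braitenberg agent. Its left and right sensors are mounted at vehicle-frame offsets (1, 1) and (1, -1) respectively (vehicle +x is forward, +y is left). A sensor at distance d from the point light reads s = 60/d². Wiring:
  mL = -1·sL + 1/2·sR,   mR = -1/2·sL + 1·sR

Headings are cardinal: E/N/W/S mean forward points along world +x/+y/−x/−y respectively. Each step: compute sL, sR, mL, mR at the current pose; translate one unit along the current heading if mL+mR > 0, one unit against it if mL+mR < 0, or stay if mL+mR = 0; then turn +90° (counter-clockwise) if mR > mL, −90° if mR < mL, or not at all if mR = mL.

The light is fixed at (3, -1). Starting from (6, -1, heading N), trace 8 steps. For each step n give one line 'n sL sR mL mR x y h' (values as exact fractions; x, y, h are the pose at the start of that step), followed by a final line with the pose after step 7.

0 12 60/17 -174/17 -42/17 6 -1 N
1 15/2 15 0 45/4 6 -2 W
2 60/13 12 18/13 126/13 5 -2 S
3 6 10/3 -13/3 1/3 5 -3 E
4 60 12 -54 -18 4 -3 N
5 15/4 15 15/4 105/8 4 -4 W
6 60/17 60/17 -30/17 30/17 3 -4 S
7 12 60/17 -174/17 -42/17 3 -4 E
final 2 -4 N

n=0: pose=(6,-1,N); sL=12, sR=60/17; mL=-174/17, mR=-42/17; mL+mR=-216/17 → advance -1; mR−mL=132/17 → turn +1·90°
n=1: pose=(6,-2,W); sL=15/2, sR=15; mL=0, mR=45/4; mL+mR=45/4 → advance +1; mR−mL=45/4 → turn +1·90°
n=2: pose=(5,-2,S); sL=60/13, sR=12; mL=18/13, mR=126/13; mL+mR=144/13 → advance +1; mR−mL=108/13 → turn +1·90°
n=3: pose=(5,-3,E); sL=6, sR=10/3; mL=-13/3, mR=1/3; mL+mR=-4 → advance -1; mR−mL=14/3 → turn +1·90°
n=4: pose=(4,-3,N); sL=60, sR=12; mL=-54, mR=-18; mL+mR=-72 → advance -1; mR−mL=36 → turn +1·90°
n=5: pose=(4,-4,W); sL=15/4, sR=15; mL=15/4, mR=105/8; mL+mR=135/8 → advance +1; mR−mL=75/8 → turn +1·90°
n=6: pose=(3,-4,S); sL=60/17, sR=60/17; mL=-30/17, mR=30/17; mL+mR=0 → advance +0; mR−mL=60/17 → turn +1·90°
n=7: pose=(3,-4,E); sL=12, sR=60/17; mL=-174/17, mR=-42/17; mL+mR=-216/17 → advance -1; mR−mL=132/17 → turn +1·90°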